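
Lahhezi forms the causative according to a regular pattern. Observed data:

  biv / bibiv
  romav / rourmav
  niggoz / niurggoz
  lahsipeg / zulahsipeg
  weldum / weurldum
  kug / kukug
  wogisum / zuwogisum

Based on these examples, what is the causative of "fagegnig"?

biv and romav both end in -v yet inflect differently (bibiv, rourmav), so the final letter is not what conditions the rule; the number of vowels is.
"fagegnig" has 3 vowels. The stems with 3 vowels (lahsipeg → zulahsipeg, wogisum → zuwogisum) add the prefix zu-.
The other patterns: stems with 1 vowel repeat the first consonant+vowel as a prefix; stems with 2 vowels insert -ur- after the first vowel.
So fagegnig → zufagegnig.

zufagegnig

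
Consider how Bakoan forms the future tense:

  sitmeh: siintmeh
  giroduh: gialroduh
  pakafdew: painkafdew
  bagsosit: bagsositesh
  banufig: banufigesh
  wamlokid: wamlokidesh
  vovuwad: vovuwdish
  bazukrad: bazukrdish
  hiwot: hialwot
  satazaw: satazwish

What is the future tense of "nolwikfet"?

"nolwikfet" has last vowel 'e'. The stems whose last vowel is 'e' (sitmeh → siintmeh, pakafdew → painkafdew) insert -in- after the first vowel.
So nolwikfet → noinlwikfet.

noinlwikfet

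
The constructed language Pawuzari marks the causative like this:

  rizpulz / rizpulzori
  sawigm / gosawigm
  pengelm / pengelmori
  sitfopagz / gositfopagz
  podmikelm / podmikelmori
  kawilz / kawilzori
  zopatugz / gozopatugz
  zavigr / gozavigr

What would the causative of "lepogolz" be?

"lepogolz" has second-to-last letter 'l'. The stems whose second-to-last letter is 'l' (pengelm → pengelmori, podmikelm → podmikelmori, rizpulz → rizpulzori) add -ori.
The other pattern: stems whose second-to-last letter is 'g' add the prefix go-.
So lepogolz → lepogolzori.

lepogolzori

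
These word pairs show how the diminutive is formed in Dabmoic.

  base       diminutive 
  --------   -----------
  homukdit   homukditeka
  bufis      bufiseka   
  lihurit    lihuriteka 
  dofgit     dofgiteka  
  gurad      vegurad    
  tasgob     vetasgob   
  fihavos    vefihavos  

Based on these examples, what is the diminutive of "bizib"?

bizibeka

"bizib" has last vowel 'i'. The stems whose last vowel is 'i' (homukdit → homukditeka, bufis → bufiseka, lihurit → lihuriteka) add -eka.
The other pattern: stems whose last vowel is 'a' or 'o' add the prefix ve-.
So bizib → bizibeka.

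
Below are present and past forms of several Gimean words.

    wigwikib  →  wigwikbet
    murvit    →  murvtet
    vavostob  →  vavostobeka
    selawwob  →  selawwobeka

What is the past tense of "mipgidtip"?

mipgidtpet

wigwikib and selawwob both end in -b yet inflect differently (wigwikbet, selawwobeka), so the final letter is not what conditions the rule; the last vowel is.
"mipgidtip" has last vowel 'i'. The stems whose last vowel is 'i' (wigwikib → wigwikbet, murvit → murvtet) delete the last vowel and add -et.
So mipgidtip → mipgidtpet.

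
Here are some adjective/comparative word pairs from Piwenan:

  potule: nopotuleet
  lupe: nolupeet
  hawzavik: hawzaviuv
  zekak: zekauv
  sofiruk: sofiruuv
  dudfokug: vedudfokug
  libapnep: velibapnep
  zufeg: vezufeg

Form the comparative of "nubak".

sofiruk and dudfokug both have last vowel 'u' yet inflect differently (sofiruuv, vedudfokug), so the last vowel is not what conditions the rule; the final letter is.
"nubak" ends in -k. The stems ending in -k (hawzavik → hawzaviuv, zekak → zekauv, sofiruk → sofiruuv) drop the final letter and add -uv.
The other patterns: stems ending in -e add no- … -et around the stem; stems ending in -g or -p add the prefix ve-.
So nubak → nubauv.

nubauv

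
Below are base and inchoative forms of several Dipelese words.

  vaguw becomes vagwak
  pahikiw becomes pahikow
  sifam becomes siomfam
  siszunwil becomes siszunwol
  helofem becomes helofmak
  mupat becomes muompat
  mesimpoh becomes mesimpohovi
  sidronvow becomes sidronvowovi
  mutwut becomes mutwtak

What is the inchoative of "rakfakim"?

sidronvow and pahikiw both end in -w yet inflect differently (sidronvowovi, pahikow), so the final letter is not what conditions the rule; the last vowel is.
"rakfakim" has last vowel 'i'. The stems whose last vowel is 'i' (pahikiw → pahikow, siszunwil → siszunwol) change the last vowel to 'o'.
So rakfakim → rakfakom.

rakfakom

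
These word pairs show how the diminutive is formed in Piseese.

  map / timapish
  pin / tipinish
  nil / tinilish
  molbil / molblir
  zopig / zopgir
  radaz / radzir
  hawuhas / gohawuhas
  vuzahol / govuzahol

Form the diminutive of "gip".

"gip" has 1 vowel. The stems with 1 vowel (map → timapish, pin → tipinish, nil → tinilish) add ti- … -ish around the stem.
The other patterns: stems with 2 vowels delete the last vowel and add -ir; stems with 3 vowels add the prefix go-.
So gip → tigipish.

tigipish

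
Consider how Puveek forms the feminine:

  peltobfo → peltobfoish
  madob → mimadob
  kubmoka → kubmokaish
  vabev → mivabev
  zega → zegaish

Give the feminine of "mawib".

mimawib

"mawib" ends in a consonant. The stems ending in a consonant (madob → mimadob, vabev → mivabev) add the prefix mi-.
The other pattern: stems ending in a vowel add -ish.
So mawib → mimawib.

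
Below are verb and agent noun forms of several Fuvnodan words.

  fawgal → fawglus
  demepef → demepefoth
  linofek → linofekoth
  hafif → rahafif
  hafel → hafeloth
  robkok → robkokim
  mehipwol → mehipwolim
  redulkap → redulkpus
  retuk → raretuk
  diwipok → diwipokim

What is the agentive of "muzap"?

muzpus

"muzap" has last vowel 'a'. The stems whose last vowel is 'a' (redulkap → redulkpus, fawgal → fawglus) delete the last vowel and add -us.
The other patterns: stems whose last vowel is 'i' or 'u' add the prefix ra-; stems whose last vowel is 'e' add -oth; stems whose last vowel is 'o' add -im.
So muzap → muzpus.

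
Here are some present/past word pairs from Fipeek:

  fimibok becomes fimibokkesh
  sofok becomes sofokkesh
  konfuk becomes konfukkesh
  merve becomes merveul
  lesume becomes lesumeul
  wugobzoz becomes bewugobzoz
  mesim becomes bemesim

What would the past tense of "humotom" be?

behumotom

fimibok and wugobzoz both have last vowel 'o' yet inflect differently (fimibokkesh, bewugobzoz), so the last vowel is not what conditions the rule; the final letter is.
"humotom" ends in -m. The one such stem in the data (mesim → bemesim) adds the prefix be-, so the same rule applies.
The other patterns: stems ending in -k double the final consonant and add -esh; stems ending in -e add -ul.
So humotom → behumotom.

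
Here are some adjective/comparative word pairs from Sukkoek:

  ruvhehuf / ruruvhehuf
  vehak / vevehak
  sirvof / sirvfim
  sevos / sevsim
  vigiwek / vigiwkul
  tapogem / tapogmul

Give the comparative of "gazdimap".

ruvhehuf and sirvof both end in -f yet inflect differently (ruruvhehuf, sirvfim), so the final letter is not what conditions the rule; the last vowel is.
"gazdimap" has last vowel 'a'. The one such stem in the data (vehak → vevehak) repeats the first consonant+vowel as a prefix (as does ruvhehuf), so the same rule applies.
So gazdimap → gagazdimap.

gagazdimap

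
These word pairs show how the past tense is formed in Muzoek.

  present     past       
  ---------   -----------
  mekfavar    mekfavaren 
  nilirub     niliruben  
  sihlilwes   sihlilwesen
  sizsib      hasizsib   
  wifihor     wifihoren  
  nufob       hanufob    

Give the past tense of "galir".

hagalir

nilirub and nufob both end in -b yet inflect differently (niliruben, hanufob), so the final letter is not what conditions the rule; the number of vowels is.
"galir" has 2 vowels. The stems with 2 vowels (nufob → hanufob, sizsib → hasizsib) add the prefix ha-.
The other pattern: stems with 3 vowels add -en.
So galir → hagalir.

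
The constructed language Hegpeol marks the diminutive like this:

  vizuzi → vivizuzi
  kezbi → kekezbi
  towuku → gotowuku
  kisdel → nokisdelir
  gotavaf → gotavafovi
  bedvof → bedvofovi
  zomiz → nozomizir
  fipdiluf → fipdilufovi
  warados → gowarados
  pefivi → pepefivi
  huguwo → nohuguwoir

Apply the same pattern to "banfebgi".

babanfebgi

fipdiluf and towuku both have last vowel 'u' yet inflect differently (fipdilufovi, gotowuku), so the last vowel is not what conditions the rule; the final letter is.
"banfebgi" ends in -i. The stems ending in -i (kezbi → kekezbi, vizuzi → vivizuzi, pefivi → pepefivi) repeat the first consonant+vowel as a prefix.
The other patterns: stems ending in -f add -ovi; stems ending in -s or -u add the prefix go-; stems ending in -l, -o or -z add no- … -ir around the stem.
So banfebgi → babanfebgi.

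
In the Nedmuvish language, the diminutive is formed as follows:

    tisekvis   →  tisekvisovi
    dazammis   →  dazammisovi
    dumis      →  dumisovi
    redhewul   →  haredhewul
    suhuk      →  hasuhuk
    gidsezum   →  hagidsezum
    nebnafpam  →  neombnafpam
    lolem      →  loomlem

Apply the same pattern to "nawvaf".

gidsezum and nebnafpam both end in -m yet inflect differently (hagidsezum, neombnafpam), so the final letter is not what conditions the rule; the last vowel is.
"nawvaf" has last vowel 'a'. The one such stem in the data (nebnafpam → neombnafpam) inserts -om- after the first vowel (as does lolem), so the same rule applies.
So nawvaf → naomwvaf.

naomwvaf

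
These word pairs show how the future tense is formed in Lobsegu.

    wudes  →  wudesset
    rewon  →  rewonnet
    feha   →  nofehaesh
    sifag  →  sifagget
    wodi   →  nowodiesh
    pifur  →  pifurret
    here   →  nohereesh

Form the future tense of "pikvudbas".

pikvudbasset

feha and sifag both have last vowel 'a' yet inflect differently (nofehaesh, sifagget), so the last vowel is not what conditions the rule; whether the stem ends in a vowel or a consonant is.
"pikvudbas" ends in a consonant. The stems ending in a consonant (rewon → rewonnet, sifag → sifagget, pifur → pifurret) double the final consonant and add -et.
So pikvudbas → pikvudbasset.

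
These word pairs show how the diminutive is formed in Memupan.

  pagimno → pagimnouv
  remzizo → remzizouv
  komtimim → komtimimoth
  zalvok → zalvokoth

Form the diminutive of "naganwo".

"naganwo" ends in a vowel. The stems ending in a vowel (remzizo → remzizouv, pagimno → pagimnouv) add -uv.
The other pattern: stems ending in a consonant add -oth.
So naganwo → naganwouv.

naganwouv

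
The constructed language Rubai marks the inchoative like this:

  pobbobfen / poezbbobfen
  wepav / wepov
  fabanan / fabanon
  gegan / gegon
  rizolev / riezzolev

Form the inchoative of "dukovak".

"dukovak" has last vowel 'a'. The stems whose last vowel is 'a' (wepav → wepov, fabanan → fabanon, gegan → gegon) change the last vowel to 'o'.
The other pattern: stems whose last vowel is 'e' insert -ez- after the first vowel.
So dukovak → dukovok.

dukovok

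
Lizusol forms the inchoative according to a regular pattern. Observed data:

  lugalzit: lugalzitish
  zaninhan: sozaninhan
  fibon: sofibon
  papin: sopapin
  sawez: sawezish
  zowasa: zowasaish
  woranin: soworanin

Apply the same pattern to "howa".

howaish

zaninhan and zowasa both have last vowel 'a' yet inflect differently (sozaninhan, zowasaish), so the last vowel is not what conditions the rule; the final letter is.
"howa" ends in -a. The one such stem in the data (zowasa → zowasaish) adds -ish, so the same rule applies.
The other pattern: stems ending in -n add the prefix so-.
So howa → howaish.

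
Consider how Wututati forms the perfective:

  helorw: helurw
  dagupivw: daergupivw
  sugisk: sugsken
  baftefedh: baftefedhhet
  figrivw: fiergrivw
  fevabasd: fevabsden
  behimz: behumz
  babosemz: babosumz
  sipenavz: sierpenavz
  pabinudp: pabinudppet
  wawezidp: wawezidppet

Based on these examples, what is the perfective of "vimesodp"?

vimesodppet

dagupivw and helorw both end in -w yet inflect differently (daergupivw, helurw), so the final letter is not what conditions the rule; the second-to-last letter is.
"vimesodp" has second-to-last letter 'd'. The stems whose second-to-last letter is 'd' (pabinudp → pabinudppet, baftefedh → baftefedhhet, wawezidp → wawezidppet) double the final consonant and add -et.
So vimesodp → vimesodppet.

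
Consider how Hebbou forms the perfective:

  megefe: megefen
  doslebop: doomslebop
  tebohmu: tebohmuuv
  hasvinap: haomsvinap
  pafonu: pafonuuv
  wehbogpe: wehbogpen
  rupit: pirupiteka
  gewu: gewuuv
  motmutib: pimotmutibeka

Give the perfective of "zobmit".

megefe and motmutib both begin with m- yet inflect differently (megefen, pimotmutibeka), so the first letter is not what conditions the rule; the final letter is.
"zobmit" ends in -t. The one such stem in the data (rupit → pirupiteka) adds pi- … -eka around the stem, so the same rule applies.
The other patterns: stems ending in -e drop the final letter and add -en; stems ending in -p insert -om- after the first vowel; stems ending in -u add -uv.
So zobmit → pizobmiteka.

pizobmiteka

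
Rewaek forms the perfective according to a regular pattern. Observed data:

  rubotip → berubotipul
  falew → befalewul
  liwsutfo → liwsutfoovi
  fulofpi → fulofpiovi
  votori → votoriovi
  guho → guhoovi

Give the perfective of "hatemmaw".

fulofpi and rubotip both have last vowel 'i' yet inflect differently (fulofpiovi, berubotipul), so the last vowel is not what conditions the rule; whether the stem ends in a vowel or a consonant is.
"hatemmaw" ends in a consonant. The stems ending in a consonant (falew → befalewul, rubotip → berubotipul) add be- … -ul around the stem.
So hatemmaw → behatemmawul.

behatemmawul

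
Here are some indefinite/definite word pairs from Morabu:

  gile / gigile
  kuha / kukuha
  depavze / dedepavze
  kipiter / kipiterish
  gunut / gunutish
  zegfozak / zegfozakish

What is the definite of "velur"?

"velur" ends in a consonant. The stems ending in a consonant (zegfozak → zegfozakish, kipiter → kipiterish, gunut → gunutish) add -ish.
So velur → velurish.

velurish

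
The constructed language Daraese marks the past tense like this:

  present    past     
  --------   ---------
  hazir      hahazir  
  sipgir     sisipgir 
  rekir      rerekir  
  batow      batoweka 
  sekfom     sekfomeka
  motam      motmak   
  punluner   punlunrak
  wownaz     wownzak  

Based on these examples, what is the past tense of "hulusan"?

hulusnak

"hulusan" has last vowel 'a'. The stems whose last vowel is 'a' (motam → motmak, wownaz → wownzak) delete the last vowel and add -ak.
The other patterns: stems whose last vowel is 'i' repeat the first consonant+vowel as a prefix; stems whose last vowel is 'o' add -eka.
So hulusan → hulusnak.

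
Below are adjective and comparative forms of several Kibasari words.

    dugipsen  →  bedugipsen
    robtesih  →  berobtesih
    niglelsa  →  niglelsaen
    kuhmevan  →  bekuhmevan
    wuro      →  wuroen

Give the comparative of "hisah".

niglelsa and kuhmevan both have last vowel 'a' yet inflect differently (niglelsaen, bekuhmevan), so the last vowel is not what conditions the rule; whether the stem ends in a vowel or a consonant is.
"hisah" ends in a consonant. The stems ending in a consonant (dugipsen → bedugipsen, kuhmevan → bekuhmevan, robtesih → berobtesih) add the prefix be-.
The other pattern: stems ending in a vowel add -en.
So hisah → behisah.

behisah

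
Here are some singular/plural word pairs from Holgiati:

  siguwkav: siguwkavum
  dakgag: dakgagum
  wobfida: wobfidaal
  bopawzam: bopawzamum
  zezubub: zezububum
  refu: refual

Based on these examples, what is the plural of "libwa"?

libwaal

siguwkav and wobfida both have last vowel 'a' yet inflect differently (siguwkavum, wobfidaal), so the last vowel is not what conditions the rule; whether the stem ends in a vowel or a consonant is.
"libwa" ends in a vowel. The stems ending in a vowel (wobfida → wobfidaal, refu → refual) add -al.
So libwa → libwaal.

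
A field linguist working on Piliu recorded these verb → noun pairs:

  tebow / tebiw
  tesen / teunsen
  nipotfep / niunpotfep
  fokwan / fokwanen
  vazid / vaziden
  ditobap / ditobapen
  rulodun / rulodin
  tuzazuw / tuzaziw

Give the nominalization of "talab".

talaben

ditobap and nipotfep both end in -p yet inflect differently (ditobapen, niunpotfep), so the final letter is not what conditions the rule; the last vowel is.
"talab" has last vowel 'a'. The stems whose last vowel is 'a' (ditobap → ditobapen, fokwan → fokwanen) add -en.
The other patterns: stems whose last vowel is 'e' insert -un- after the first vowel; stems whose last vowel is 'o' or 'u' change the last vowel to 'i'.
So talab → talaben.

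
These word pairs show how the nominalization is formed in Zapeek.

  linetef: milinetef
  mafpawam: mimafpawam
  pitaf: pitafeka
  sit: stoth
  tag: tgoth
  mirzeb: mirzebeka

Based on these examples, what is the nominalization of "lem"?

lmoth

pitaf and linetef both end in -f yet inflect differently (pitafeka, milinetef), so the final letter is not what conditions the rule; the number of vowels is.
"lem" has 1 vowel. The stems with 1 vowel (sit → stoth, tag → tgoth) delete the last vowel and add -oth.
The other patterns: stems with 2 vowels add -eka; stems with 3 vowels add the prefix mi-.
So lem → lmoth.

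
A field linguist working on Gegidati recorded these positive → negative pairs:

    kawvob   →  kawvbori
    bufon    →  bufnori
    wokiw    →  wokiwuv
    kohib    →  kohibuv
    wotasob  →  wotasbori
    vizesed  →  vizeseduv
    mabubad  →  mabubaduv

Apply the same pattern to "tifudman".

kawvob and kohib both end in -b yet inflect differently (kawvbori, kohibuv), so the final letter is not what conditions the rule; the last vowel is.
"tifudman" has last vowel 'a'. The one such stem in the data (mabubad → mabubaduv) adds -uv, so the same rule applies.
So tifudman → tifudmanuv.

tifudmanuv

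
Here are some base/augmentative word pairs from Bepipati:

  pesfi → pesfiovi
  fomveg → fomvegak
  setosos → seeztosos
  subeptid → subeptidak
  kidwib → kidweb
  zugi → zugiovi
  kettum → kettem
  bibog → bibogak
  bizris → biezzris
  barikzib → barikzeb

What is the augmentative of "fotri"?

fotriovi

subeptid and bizris both have last vowel 'i' yet inflect differently (subeptidak, biezzris), so the last vowel is not what conditions the rule; the final letter is.
"fotri" ends in -i. The stems ending in -i (zugi → zugiovi, pesfi → pesfiovi) add -ovi.
So fotri → fotriovi.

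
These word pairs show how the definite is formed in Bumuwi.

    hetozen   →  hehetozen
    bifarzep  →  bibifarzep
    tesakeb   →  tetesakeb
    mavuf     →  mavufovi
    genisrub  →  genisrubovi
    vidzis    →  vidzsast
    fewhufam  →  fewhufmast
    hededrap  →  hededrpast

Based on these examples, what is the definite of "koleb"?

kokoleb

tesakeb and genisrub both end in -b yet inflect differently (tetesakeb, genisrubovi), so the final letter is not what conditions the rule; the last vowel is.
"koleb" has last vowel 'e'. The stems whose last vowel is 'e' (hetozen → hehetozen, bifarzep → bibifarzep, tesakeb → tetesakeb) repeat the first consonant+vowel as a prefix.
So koleb → kokoleb.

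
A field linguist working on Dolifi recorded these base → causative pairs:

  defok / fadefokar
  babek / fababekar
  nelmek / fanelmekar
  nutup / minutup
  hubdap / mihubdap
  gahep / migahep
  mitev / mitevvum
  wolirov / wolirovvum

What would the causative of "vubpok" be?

babek and gahep both have last vowel 'e' yet inflect differently (fababekar, migahep), so the last vowel is not what conditions the rule; the final letter is.
"vubpok" ends in -k. The stems ending in -k (defok → fadefokar, babek → fababekar, nelmek → fanelmekar) add fa- … -ar around the stem.
The other patterns: stems ending in -p add the prefix mi-; stems ending in -v double the final consonant and add -um.
So vubpok → favubpokar.

favubpokar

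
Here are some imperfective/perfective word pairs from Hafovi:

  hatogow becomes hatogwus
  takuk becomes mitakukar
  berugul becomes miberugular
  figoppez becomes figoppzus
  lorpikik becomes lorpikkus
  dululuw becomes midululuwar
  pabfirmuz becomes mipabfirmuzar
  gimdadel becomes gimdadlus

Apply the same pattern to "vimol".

vimlus

berugul and gimdadel both end in -l yet inflect differently (miberugular, gimdadlus), so the final letter is not what conditions the rule; the last vowel is.
"vimol" has last vowel 'o'. The one such stem in the data (hatogow → hatogwus) deletes the last vowel and adds -us (as do gimdadel, lorpikik), so the same rule applies.
The other pattern: stems whose last vowel is 'u' add mi- … -ar around the stem.
So vimol → vimlus.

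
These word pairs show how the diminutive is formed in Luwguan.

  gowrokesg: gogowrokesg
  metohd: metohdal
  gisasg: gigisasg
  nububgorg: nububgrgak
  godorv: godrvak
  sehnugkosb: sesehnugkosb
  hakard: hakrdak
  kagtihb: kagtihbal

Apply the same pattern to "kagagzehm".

nububgorg and gisasg both end in -g yet inflect differently (nububgrgak, gigisasg), so the final letter is not what conditions the rule; the second-to-last letter is.
"kagagzehm" has second-to-last letter 'h'. The stems whose second-to-last letter is 'h' (metohd → metohdal, kagtihb → kagtihbal) add -al.
So kagagzehm → kagagzehmal.

kagagzehmal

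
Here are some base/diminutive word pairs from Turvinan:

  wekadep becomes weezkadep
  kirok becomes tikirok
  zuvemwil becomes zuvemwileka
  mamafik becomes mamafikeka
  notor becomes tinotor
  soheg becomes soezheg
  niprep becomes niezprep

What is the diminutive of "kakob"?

tikakob

"kakob" has last vowel 'o'. The stems whose last vowel is 'o' (notor → tinotor, kirok → tikirok) add the prefix ti-.
So kakob → tikakob.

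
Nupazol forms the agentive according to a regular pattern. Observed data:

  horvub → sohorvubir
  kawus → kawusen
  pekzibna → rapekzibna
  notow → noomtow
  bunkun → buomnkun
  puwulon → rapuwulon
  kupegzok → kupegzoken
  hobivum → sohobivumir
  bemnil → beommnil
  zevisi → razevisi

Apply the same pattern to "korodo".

korodoen

puwulon and bunkun both end in -n yet inflect differently (rapuwulon, buomnkun), so the final letter is not what conditions the rule; the first letter is.
"korodo" begins with k-. The stems beginning with k- (kawus → kawusen, kupegzok → kupegzoken) add -en.
The other patterns: stems beginning with h- add so- … -ir around the stem; stems beginning with p- or z- add the prefix ra-; stems beginning with b- or n- insert -om- after the first vowel.
So korodo → korodoen.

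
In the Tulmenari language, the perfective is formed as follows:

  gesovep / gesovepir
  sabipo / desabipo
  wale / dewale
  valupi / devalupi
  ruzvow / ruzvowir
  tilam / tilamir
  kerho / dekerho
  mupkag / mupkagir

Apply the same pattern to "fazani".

wale and gesovep both have last vowel 'e' yet inflect differently (dewale, gesovepir), so the last vowel is not what conditions the rule; whether the stem ends in a vowel or a consonant is.
"fazani" ends in a vowel. The stems ending in a vowel (kerho → dekerho, valupi → devalupi, sabipo → desabipo) add the prefix de-.
The other pattern: stems ending in a consonant add -ir.
So fazani → defazani.

defazani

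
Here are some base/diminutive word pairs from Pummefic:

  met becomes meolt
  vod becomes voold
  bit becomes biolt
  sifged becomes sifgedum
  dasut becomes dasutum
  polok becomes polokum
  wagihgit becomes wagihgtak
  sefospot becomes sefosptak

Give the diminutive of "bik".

"bik" has 1 vowel. The stems with 1 vowel (met → meolt, vod → voold, bit → biolt) insert -ol- after the first vowel.
So bik → biolk.

biolk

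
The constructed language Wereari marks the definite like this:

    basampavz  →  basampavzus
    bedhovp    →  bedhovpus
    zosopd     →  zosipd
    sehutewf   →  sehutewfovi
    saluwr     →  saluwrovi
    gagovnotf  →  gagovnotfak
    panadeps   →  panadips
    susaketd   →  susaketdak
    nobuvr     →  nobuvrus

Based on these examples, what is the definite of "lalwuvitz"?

lalwuvitzak

susaketd and zosopd both end in -d yet inflect differently (susaketdak, zosipd), so the final letter is not what conditions the rule; the second-to-last letter is.
"lalwuvitz" has second-to-last letter 't'. The stems whose second-to-last letter is 't' (gagovnotf → gagovnotfak, susaketd → susaketdak) add -ak.
The other patterns: stems whose second-to-last letter is 'p' change the last vowel to 'i'; stems whose second-to-last letter is 'v' add -us; stems whose second-to-last letter is 'w' add -ovi.
So lalwuvitz → lalwuvitzak.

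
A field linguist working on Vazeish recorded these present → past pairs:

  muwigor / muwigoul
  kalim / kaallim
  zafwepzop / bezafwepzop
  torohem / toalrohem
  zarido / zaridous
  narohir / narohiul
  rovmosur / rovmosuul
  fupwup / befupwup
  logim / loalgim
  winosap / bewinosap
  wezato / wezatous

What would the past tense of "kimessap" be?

bekimessap

"kimessap" ends in -p. The stems ending in -p (winosap → bewinosap, zafwepzop → bezafwepzop, fupwup → befupwup) add the prefix be-.
So kimessap → bekimessap.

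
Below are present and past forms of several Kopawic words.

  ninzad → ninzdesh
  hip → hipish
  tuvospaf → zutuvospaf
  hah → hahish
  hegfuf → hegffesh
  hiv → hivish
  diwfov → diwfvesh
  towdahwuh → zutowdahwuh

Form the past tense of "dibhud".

dibhdesh

"dibhud" has 2 vowels. The stems with 2 vowels (ninzad → ninzdesh, hegfuf → hegffesh, diwfov → diwfvesh) delete the last vowel and add -esh.
The other patterns: stems with 1 vowel add -ish; stems with 3 vowels add the prefix zu-.
So dibhud → dibhdesh.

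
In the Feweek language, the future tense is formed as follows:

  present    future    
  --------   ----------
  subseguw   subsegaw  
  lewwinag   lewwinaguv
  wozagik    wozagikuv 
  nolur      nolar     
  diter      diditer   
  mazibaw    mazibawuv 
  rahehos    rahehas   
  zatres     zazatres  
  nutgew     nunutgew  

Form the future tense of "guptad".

"guptad" has last vowel 'a'. The stems whose last vowel is 'a' (mazibaw → mazibawuv, lewwinag → lewwinaguv) add -uv.
So guptad → guptaduv.

guptaduv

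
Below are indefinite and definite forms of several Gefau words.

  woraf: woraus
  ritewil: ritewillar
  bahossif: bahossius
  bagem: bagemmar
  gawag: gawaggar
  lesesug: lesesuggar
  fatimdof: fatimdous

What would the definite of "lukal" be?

lukallar

"lukal" ends in -l. The one such stem in the data (ritewil → ritewillar) doubles the final consonant and adds -ar (as do gawag, bagem), so the same rule applies.
So lukal → lukallar.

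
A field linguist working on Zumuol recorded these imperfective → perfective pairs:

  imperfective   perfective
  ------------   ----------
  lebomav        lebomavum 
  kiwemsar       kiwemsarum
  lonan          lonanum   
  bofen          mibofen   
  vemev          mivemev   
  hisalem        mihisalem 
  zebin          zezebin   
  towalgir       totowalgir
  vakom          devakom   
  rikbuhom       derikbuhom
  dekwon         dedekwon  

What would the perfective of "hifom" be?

dehifom

"hifom" has last vowel 'o'. The stems whose last vowel is 'o' (vakom → devakom, rikbuhom → derikbuhom, dekwon → dedekwon) add the prefix de-.
So hifom → dehifom.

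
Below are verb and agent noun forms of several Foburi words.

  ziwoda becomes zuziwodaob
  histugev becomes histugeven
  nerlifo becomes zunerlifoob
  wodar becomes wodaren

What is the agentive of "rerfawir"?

ziwoda and wodar both have last vowel 'a' yet inflect differently (zuziwodaob, wodaren), so the last vowel is not what conditions the rule; whether the stem ends in a vowel or a consonant is.
"rerfawir" ends in a consonant. The stems ending in a consonant (histugev → histugeven, wodar → wodaren) add -en.
The other pattern: stems ending in a vowel add zu- … -ob around the stem.
So rerfawir → rerfawiren.

rerfawiren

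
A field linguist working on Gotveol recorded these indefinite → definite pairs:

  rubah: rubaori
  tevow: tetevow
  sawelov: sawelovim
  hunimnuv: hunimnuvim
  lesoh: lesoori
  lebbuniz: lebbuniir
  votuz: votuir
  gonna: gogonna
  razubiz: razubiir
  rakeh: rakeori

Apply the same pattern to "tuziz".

lesoh and sawelov both have last vowel 'o' yet inflect differently (lesoori, sawelovim), so the last vowel is not what conditions the rule; the final letter is.
"tuziz" ends in -z. The stems ending in -z (lebbuniz → lebbuniir, votuz → votuir, razubiz → razubiir) drop the final letter and add -ir.
The other patterns: stems ending in -h drop the final letter and add -ori; stems ending in -v add -im; stems ending in -a or -w repeat the first consonant+vowel as a prefix.
So tuziz → tuziir.

tuziir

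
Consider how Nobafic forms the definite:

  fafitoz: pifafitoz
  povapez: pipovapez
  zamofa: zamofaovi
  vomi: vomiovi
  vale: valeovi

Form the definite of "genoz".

povapez and vale both have last vowel 'e' yet inflect differently (pipovapez, valeovi), so the last vowel is not what conditions the rule; whether the stem ends in a vowel or a consonant is.
"genoz" ends in a consonant. The stems ending in a consonant (fafitoz → pifafitoz, povapez → pipovapez) add the prefix pi-.
So genoz → pigenoz.

pigenoz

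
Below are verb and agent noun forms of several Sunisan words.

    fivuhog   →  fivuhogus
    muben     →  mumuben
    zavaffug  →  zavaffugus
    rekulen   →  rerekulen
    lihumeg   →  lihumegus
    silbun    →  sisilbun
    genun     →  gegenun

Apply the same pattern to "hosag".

"hosag" ends in -g. The stems ending in -g (lihumeg → lihumegus, zavaffug → zavaffugus, fivuhog → fivuhogus) add -us.
The other pattern: stems ending in -n repeat the first consonant+vowel as a prefix.
So hosag → hosagus.

hosagus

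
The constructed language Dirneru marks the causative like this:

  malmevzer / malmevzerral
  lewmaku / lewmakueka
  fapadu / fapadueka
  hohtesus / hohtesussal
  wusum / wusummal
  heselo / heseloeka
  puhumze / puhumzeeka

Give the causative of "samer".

samerral

"samer" ends in a consonant. The stems ending in a consonant (malmevzer → malmevzerral, wusum → wusummal, hohtesus → hohtesussal) double the final consonant and add -al.
The other pattern: stems ending in a vowel add -eka.
So samer → samerral.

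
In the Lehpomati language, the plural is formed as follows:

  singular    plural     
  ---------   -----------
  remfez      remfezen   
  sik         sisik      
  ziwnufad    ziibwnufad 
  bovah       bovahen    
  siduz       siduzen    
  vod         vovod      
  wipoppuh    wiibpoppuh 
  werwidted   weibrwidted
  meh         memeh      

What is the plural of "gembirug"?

meh and bovah both end in -h yet inflect differently (memeh, bovahen), so the final letter is not what conditions the rule; the number of vowels is.
"gembirug" has 3 vowels. The stems with 3 vowels (werwidted → weibrwidted, ziwnufad → ziibwnufad, wipoppuh → wiibpoppuh) insert -ib- after the first vowel.
The other patterns: stems with 1 vowel repeat the first consonant+vowel as a prefix; stems with 2 vowels add -en.
So gembirug → geibmbirug.

geibmbirug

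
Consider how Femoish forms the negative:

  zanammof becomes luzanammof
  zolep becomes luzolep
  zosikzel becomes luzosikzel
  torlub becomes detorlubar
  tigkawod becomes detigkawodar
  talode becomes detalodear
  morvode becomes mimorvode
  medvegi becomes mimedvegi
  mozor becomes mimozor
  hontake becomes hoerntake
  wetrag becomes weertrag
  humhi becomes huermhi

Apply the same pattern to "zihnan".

luzihnan

"zihnan" begins with z-. The stems beginning with z- (zanammof → luzanammof, zolep → luzolep, zosikzel → luzosikzel) add the prefix lu-.
So zihnan → luzihnan.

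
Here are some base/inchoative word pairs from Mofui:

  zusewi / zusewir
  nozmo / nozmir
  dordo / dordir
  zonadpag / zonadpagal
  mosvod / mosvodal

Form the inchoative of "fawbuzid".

fawbuzidal

nozmo and mosvod both have last vowel 'o' yet inflect differently (nozmir, mosvodal), so the last vowel is not what conditions the rule; whether the stem ends in a vowel or a consonant is.
"fawbuzid" ends in a consonant. The stems ending in a consonant (zonadpag → zonadpagal, mosvod → mosvodal) add -al.
The other pattern: stems ending in a vowel drop the final letter and add -ir.
So fawbuzid → fawbuzidal.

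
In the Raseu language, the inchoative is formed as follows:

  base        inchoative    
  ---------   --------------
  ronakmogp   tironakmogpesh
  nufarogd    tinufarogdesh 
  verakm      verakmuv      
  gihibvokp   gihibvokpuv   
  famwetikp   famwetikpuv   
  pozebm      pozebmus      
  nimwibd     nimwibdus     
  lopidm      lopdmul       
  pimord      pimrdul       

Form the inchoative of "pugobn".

pugobnus

ronakmogp and gihibvokp both end in -p yet inflect differently (tironakmogpesh, gihibvokpuv), so the final letter is not what conditions the rule; the second-to-last letter is.
"pugobn" has second-to-last letter 'b'. The stems whose second-to-last letter is 'b' (pozebm → pozebmus, nimwibd → nimwibdus) add -us.
The other patterns: stems whose second-to-last letter is 'g' add ti- … -esh around the stem; stems whose second-to-last letter is 'k' add -uv; stems whose second-to-last letter is 'd' or 'r' delete the last vowel and add -ul.
So pugobn → pugobnus.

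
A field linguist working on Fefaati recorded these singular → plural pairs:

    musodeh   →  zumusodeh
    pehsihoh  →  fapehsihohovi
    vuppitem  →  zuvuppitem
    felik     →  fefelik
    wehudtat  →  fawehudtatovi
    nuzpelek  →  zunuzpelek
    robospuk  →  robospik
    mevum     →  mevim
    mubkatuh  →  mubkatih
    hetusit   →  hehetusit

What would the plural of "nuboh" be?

felik and robospuk both end in -k yet inflect differently (fefelik, robospik), so the final letter is not what conditions the rule; the last vowel is.
"nuboh" has last vowel 'o'. The one such stem in the data (pehsihoh → fapehsihohovi) adds fa- … -ovi around the stem, so the same rule applies.
The other patterns: stems whose last vowel is 'i' repeat the first consonant+vowel as a prefix; stems whose last vowel is 'u' change the last vowel to 'i'; stems whose last vowel is 'e' add the prefix zu-.
So nuboh → fanubohovi.

fanubohovi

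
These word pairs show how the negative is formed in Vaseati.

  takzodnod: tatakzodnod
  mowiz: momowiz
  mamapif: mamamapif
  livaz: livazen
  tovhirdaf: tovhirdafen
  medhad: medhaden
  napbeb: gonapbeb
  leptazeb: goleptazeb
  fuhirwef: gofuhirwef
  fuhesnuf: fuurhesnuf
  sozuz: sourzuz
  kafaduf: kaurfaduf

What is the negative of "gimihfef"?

gogimihfef

mowiz and livaz both end in -z yet inflect differently (momowiz, livazen), so the final letter is not what conditions the rule; the last vowel is.
"gimihfef" has last vowel 'e'. The stems whose last vowel is 'e' (napbeb → gonapbeb, leptazeb → goleptazeb, fuhirwef → gofuhirwef) add the prefix go-.
So gimihfef → gogimihfef.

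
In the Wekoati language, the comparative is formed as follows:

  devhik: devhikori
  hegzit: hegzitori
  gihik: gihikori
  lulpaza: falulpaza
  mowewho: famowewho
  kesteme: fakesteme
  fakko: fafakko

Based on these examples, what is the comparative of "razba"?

farazba

fakko and gihik both have 2 vowels yet inflect differently (fafakko, gihikori), so the number of vowels is not what conditions the rule; whether the stem ends in a vowel or a consonant is.
"razba" ends in a vowel. The stems ending in a vowel (lulpaza → falulpaza, kesteme → fakesteme, fakko → fafakko) add the prefix fa-.
The other pattern: stems ending in a consonant add -ori.
So razba → farazba.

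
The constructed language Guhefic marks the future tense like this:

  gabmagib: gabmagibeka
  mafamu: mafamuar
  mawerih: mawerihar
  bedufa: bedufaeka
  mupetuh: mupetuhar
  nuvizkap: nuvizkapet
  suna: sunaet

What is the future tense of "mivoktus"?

suna and bedufa both end in -a yet inflect differently (sunaet, bedufaeka), so the final letter is not what conditions the rule; the first letter is.
"mivoktus" begins with m-. The stems beginning with m- (mupetuh → mupetuhar, mafamu → mafamuar, mawerih → mawerihar) add -ar.
The other patterns: stems beginning with n- or s- add -et; stems beginning with b- or g- add -eka.
So mivoktus → mivoktusar.

mivoktusar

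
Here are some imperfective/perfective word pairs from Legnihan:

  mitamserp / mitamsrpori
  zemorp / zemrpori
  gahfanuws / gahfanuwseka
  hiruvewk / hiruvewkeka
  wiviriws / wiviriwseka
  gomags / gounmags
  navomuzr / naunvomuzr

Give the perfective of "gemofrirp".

gemofrrpori

"gemofrirp" has second-to-last letter 'r'. The stems whose second-to-last letter is 'r' (mitamserp → mitamsrpori, zemorp → zemrpori) delete the last vowel and add -ori.
So gemofrirp → gemofrrpori.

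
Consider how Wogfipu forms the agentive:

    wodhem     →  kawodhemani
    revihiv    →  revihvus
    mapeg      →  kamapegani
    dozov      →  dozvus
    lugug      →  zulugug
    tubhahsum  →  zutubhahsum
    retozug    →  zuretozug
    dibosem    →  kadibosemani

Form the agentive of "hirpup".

zuhirpup

retozug and mapeg both end in -g yet inflect differently (zuretozug, kamapegani), so the final letter is not what conditions the rule; the last vowel is.
"hirpup" has last vowel 'u'. The stems whose last vowel is 'u' (retozug → zuretozug, lugug → zulugug, tubhahsum → zutubhahsum) add the prefix zu-.
The other patterns: stems whose last vowel is 'e' add ka- … -ani around the stem; stems whose last vowel is 'i' or 'o' delete the last vowel and add -us.
So hirpup → zuhirpup.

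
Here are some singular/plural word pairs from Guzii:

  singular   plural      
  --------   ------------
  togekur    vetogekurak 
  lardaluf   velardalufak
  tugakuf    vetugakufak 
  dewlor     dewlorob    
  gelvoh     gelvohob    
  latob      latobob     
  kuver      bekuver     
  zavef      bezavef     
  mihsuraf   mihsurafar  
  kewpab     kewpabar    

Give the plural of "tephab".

tephabar

togekur and dewlor both end in -r yet inflect differently (vetogekurak, dewlorob), so the final letter is not what conditions the rule; the last vowel is.
"tephab" has last vowel 'a'. The stems whose last vowel is 'a' (mihsuraf → mihsurafar, kewpab → kewpabar) add -ar.
The other patterns: stems whose last vowel is 'u' add ve- … -ak around the stem; stems whose last vowel is 'o' add -ob; stems whose last vowel is 'e' add the prefix be-.
So tephab → tephabar.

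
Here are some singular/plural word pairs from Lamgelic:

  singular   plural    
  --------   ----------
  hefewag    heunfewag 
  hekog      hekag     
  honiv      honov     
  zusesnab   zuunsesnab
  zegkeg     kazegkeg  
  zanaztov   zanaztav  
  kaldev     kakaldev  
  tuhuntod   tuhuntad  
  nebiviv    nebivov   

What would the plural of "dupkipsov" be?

dupkipsav

hefewag and zegkeg both end in -g yet inflect differently (heunfewag, kazegkeg), so the final letter is not what conditions the rule; the last vowel is.
"dupkipsov" has last vowel 'o'. The stems whose last vowel is 'o' (tuhuntod → tuhuntad, zanaztov → zanaztav, hekog → hekag) change the last vowel to 'a'.
The other patterns: stems whose last vowel is 'a' insert -un- after the first vowel; stems whose last vowel is 'e' add the prefix ka-; stems whose last vowel is 'i' change the last vowel to 'o'.
So dupkipsov → dupkipsav.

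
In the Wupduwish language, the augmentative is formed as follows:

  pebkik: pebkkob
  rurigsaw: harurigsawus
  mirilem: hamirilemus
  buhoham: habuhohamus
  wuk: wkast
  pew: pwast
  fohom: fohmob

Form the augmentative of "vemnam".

vemnmob

wuk and pebkik both end in -k yet inflect differently (wkast, pebkkob), so the final letter is not what conditions the rule; the number of vowels is.
"vemnam" has 2 vowels. The stems with 2 vowels (pebkik → pebkkob, fohom → fohmob) delete the last vowel and add -ob.
So vemnam → vemnmob.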